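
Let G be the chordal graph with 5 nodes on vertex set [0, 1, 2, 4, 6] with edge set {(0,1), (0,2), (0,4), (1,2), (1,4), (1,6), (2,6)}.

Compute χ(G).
Clique number ω(G) = 3 (lower bound: χ ≥ ω).
The clique on [0, 1, 2] has size 3, forcing χ ≥ 3, and the coloring below uses 3 colors, so χ(G) = 3.
A valid 3-coloring: color 1: [1]; color 2: [0, 6]; color 3: [2, 4].

χ(G) = 3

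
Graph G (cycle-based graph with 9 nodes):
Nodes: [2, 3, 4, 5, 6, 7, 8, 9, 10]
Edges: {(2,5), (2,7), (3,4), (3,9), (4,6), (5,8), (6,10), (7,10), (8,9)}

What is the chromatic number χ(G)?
χ(G) = 3

Clique number ω(G) = 2 (lower bound: χ ≥ ω).
Odd cycle [3, 9, 8, 5, 2, 7, 10, 6, 4] needs 3 colors (χ ≥ 3).
The coloring below uses 3 colors, so χ(G) = 3.
A valid 3-coloring: color 1: [2, 3, 6, 8]; color 2: [4, 5, 7, 9]; color 3: [10].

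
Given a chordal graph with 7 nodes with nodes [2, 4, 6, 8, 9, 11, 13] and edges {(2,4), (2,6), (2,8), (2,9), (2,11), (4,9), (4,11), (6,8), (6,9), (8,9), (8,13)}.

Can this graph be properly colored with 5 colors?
Yes, G is 5-colorable

A valid 5-coloring: color 1: [2, 13]; color 2: [9, 11]; color 3: [4, 8]; color 4: [6].
(χ(G) = 4 ≤ 5.)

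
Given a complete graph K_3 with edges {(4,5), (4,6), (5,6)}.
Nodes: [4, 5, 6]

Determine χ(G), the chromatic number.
Clique number ω(G) = 3 (lower bound: χ ≥ ω).
The clique on [4, 5, 6] has size 3, forcing χ ≥ 3, and the coloring below uses 3 colors, so χ(G) = 3.
A valid 3-coloring: color 1: [6]; color 2: [4]; color 3: [5].

χ(G) = 3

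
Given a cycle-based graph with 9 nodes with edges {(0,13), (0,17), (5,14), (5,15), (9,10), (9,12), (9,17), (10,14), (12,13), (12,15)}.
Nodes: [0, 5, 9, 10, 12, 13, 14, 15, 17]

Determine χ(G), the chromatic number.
χ(G) = 3

Clique number ω(G) = 2 (lower bound: χ ≥ ω).
Odd cycle [17, 9, 12, 13, 0] needs 3 colors (χ ≥ 3).
The coloring below uses 3 colors, so χ(G) = 3.
A valid 3-coloring: color 1: [9, 13, 14, 15]; color 2: [0, 5, 10, 12]; color 3: [17].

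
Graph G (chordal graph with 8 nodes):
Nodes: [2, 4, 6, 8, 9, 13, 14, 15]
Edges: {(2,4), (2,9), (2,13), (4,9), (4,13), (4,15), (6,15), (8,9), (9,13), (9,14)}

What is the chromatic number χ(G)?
χ(G) = 4

Clique number ω(G) = 4 (lower bound: χ ≥ ω).
The clique on [2, 4, 9, 13] has size 4, forcing χ ≥ 4, and the coloring below uses 4 colors, so χ(G) = 4.
A valid 4-coloring: color 1: [9, 15]; color 2: [4, 6, 8, 14]; color 3: [2]; color 4: [13].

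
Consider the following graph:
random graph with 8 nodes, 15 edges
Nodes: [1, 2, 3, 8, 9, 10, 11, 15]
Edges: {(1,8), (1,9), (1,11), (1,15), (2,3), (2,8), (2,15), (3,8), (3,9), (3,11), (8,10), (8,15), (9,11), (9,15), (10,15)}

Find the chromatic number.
χ(G) = 4

Clique number ω(G) = 3 (lower bound: χ ≥ ω).
Suppose a proper 3-coloring c exists. The clique [1, 8, 15] takes 3 distinct colors; by symmetry let c(1) = 1, c(8) = 2, c(15) = 3.
- Vertex 9: neighbors [1, 15] already have colors [1, 3] ⇒ c(9) = 2.
- Vertex 2: neighbors [8, 15] already have colors [2, 3] ⇒ c(2) = 1.
- Vertex 3: neighbors [2, 8] already have colors [1, 2] ⇒ c(3) = 3.
- Vertex 11: neighbors [1, 9, 3] already have colors [1, 2, 3] — all 3 colors blocked. Contradiction.
The forced assignments end in a contradiction, so G has no proper 3-coloring (χ ≥ 4).
The coloring below uses 4 colors, so χ(G) = 4.
A valid 4-coloring: color 1: [11, 15]; color 2: [8, 9]; color 3: [1, 3, 10]; color 4: [2].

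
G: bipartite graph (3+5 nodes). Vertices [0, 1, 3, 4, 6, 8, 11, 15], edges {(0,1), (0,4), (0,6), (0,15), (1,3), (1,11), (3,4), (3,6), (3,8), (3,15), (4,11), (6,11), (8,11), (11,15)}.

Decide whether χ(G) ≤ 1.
Edge (0,1) forces its endpoints to differ, so 1 color is not enough.

No, G is not 1-colorable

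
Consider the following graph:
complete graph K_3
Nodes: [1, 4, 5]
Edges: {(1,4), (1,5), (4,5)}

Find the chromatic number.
χ(G) = 3

Clique number ω(G) = 3 (lower bound: χ ≥ ω).
The clique on [1, 4, 5] has size 3, forcing χ ≥ 3, and the coloring below uses 3 colors, so χ(G) = 3.
A valid 3-coloring: color 1: [4]; color 2: [1]; color 3: [5].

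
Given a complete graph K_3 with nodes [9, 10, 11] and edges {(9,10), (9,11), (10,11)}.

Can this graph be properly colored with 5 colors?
A valid 5-coloring: color 1: [10]; color 2: [9]; color 3: [11].
(χ(G) = 3 ≤ 5.)

Yes, G is 5-colorable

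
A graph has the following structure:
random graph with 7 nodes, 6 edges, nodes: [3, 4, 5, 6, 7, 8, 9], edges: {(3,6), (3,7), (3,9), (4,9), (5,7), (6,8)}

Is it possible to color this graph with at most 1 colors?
Edge (6,8) forces its endpoints to differ, so 1 color is not enough.

No, G is not 1-colorable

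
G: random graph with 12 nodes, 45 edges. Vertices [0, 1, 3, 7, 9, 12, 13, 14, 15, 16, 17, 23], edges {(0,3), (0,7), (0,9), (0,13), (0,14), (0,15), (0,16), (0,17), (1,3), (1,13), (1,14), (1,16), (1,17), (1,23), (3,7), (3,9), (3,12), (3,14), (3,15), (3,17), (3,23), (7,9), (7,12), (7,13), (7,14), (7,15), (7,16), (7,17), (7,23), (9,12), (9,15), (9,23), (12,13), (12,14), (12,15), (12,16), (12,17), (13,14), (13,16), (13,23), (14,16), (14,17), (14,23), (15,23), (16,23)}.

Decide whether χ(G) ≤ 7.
Yes, G is 7-colorable

A valid 7-coloring: color 1: [1, 7]; color 2: [9, 14]; color 3: [3, 16]; color 4: [0, 12, 23]; color 5: [13, 15, 17].
(χ(G) = 5 ≤ 7.)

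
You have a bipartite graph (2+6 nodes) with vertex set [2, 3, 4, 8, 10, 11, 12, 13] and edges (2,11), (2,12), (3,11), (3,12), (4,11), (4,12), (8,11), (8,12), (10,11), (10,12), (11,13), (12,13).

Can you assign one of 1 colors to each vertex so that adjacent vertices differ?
No, G is not 1-colorable

Edge (2,11) forces its endpoints to differ, so 1 color is not enough.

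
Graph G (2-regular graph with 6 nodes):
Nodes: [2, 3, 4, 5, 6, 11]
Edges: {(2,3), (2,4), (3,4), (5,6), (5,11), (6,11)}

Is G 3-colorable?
Yes, G is 3-colorable

A valid 3-coloring: color 1: [4, 6]; color 2: [2, 11]; color 3: [3, 5].
(χ(G) = 3 ≤ 3.)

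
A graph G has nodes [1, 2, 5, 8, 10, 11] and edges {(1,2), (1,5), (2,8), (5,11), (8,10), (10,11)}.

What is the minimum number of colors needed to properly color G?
χ(G) = 2

Clique number ω(G) = 2 (lower bound: χ ≥ ω).
The graph is bipartite (no odd cycle), so 2 colors suffice: χ(G) = 2.
A valid 2-coloring: color 1: [1, 8, 11]; color 2: [2, 5, 10].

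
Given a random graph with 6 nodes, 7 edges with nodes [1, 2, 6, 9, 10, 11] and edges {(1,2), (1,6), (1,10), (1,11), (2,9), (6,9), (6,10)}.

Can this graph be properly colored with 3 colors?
Yes, G is 3-colorable

A valid 3-coloring: color 1: [1, 9]; color 2: [2, 6, 11]; color 3: [10].
(χ(G) = 3 ≤ 3.)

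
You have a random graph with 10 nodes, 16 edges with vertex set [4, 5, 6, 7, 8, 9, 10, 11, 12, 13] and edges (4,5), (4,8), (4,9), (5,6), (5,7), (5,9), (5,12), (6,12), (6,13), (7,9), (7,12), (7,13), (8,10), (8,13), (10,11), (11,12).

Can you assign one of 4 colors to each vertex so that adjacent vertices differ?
A valid 4-coloring: color 1: [5, 8, 11]; color 2: [4, 6, 7, 10]; color 3: [9, 12, 13].
(χ(G) = 3 ≤ 4.)

Yes, G is 4-colorable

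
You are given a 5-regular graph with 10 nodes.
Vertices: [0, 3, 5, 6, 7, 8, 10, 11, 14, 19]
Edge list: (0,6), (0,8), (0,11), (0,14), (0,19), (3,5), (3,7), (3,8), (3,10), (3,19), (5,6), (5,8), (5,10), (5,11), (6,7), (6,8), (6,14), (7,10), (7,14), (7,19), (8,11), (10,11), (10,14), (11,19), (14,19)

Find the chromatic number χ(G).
χ(G) = 4

Clique number ω(G) = 3 (lower bound: χ ≥ ω).
Odd cycle [19, 14, 6, 8, 11] needs 3 colors (χ ≥ 3).
Vertex 0 is adjacent to every vertex of [6, 8, 11, 14, 19], which already need 3 colors among themselves, so 0 needs a new color (χ ≥ 4).
The coloring below uses 4 colors, so χ(G) = 4.
A valid 4-coloring: color 1: [8, 10, 19]; color 2: [0, 5, 7]; color 3: [3, 11, 14]; color 4: [6].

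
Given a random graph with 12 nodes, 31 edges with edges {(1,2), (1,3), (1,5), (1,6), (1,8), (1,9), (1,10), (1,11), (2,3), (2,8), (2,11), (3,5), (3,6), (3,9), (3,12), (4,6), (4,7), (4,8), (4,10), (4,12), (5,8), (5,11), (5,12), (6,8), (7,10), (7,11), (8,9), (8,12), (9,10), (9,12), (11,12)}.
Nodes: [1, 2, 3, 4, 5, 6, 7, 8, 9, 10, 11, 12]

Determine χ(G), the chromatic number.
Clique number ω(G) = 3 (lower bound: χ ≥ ω).
Odd cycle [6, 4, 12, 5, 1] needs 3 colors (χ ≥ 3).
Vertex 8 is adjacent to every vertex of [1, 4, 5, 6, 12], which already need 3 colors among themselves, so 8 needs a new color (χ ≥ 4).
The coloring below uses 4 colors, so χ(G) = 4.
A valid 4-coloring: color 1: [1, 7, 12]; color 2: [3, 8, 10, 11]; color 3: [2, 4, 5, 9]; color 4: [6].

χ(G) = 4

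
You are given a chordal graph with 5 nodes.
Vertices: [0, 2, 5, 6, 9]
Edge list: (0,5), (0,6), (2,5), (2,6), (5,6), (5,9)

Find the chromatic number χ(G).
χ(G) = 3

Clique number ω(G) = 3 (lower bound: χ ≥ ω).
The clique on [0, 5, 6] has size 3, forcing χ ≥ 3, and the coloring below uses 3 colors, so χ(G) = 3.
A valid 3-coloring: color 1: [5]; color 2: [6, 9]; color 3: [0, 2].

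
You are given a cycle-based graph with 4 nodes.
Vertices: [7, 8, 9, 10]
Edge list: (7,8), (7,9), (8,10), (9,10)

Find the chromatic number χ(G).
χ(G) = 2

Clique number ω(G) = 2 (lower bound: χ ≥ ω).
The graph is bipartite (no odd cycle), so 2 colors suffice: χ(G) = 2.
A valid 2-coloring: color 1: [7, 10]; color 2: [8, 9].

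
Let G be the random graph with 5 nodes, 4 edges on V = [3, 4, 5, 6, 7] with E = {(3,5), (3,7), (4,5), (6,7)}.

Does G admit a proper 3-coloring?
A valid 3-coloring: color 1: [5, 7]; color 2: [3, 4, 6].
(χ(G) = 2 ≤ 3.)

Yes, G is 3-colorable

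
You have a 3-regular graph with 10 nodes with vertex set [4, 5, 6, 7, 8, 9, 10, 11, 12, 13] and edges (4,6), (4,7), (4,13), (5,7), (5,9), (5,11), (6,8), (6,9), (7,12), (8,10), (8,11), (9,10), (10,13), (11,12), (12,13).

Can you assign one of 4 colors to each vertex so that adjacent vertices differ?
A valid 4-coloring: color 1: [4, 10, 11]; color 2: [7, 8, 9, 13]; color 3: [5, 6, 12].
(χ(G) = 3 ≤ 4.)

Yes, G is 4-colorable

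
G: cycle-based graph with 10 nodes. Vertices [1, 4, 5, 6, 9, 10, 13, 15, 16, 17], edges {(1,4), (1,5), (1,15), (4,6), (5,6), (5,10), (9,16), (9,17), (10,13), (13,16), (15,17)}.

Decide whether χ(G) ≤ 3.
A valid 3-coloring: color 1: [4, 5, 9, 13, 15]; color 2: [1, 6, 10, 16, 17].
(χ(G) = 2 ≤ 3.)

Yes, G is 3-colorable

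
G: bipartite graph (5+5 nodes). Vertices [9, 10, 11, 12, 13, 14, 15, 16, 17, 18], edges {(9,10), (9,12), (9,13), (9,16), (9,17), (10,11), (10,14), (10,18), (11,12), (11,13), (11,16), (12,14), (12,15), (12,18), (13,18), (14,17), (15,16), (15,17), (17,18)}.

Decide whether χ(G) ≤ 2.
A valid 2-coloring: color 1: [9, 11, 14, 15, 18]; color 2: [10, 12, 13, 16, 17].
(χ(G) = 2 ≤ 2.)

Yes, G is 2-colorable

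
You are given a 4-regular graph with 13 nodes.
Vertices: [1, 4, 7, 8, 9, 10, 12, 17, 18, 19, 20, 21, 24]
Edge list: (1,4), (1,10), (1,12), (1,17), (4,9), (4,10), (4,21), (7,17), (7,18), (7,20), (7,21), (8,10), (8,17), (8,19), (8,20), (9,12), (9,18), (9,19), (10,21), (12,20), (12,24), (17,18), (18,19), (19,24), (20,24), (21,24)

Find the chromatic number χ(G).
χ(G) = 4

Clique number ω(G) = 3 (lower bound: χ ≥ ω).
Suppose a proper 3-coloring c exists. The clique [1, 4, 10] takes 3 distinct colors; by symmetry let c(1) = 1, c(4) = 2, c(10) = 3.
- Vertex 21: neighbors [4, 10] already have colors [2, 3] ⇒ c(21) = 1.
- Vertex 7: neighbors [21] already have colors [1]; try each remaining color.
- Case c(7) = 2:
  - Vertex 17: neighbors [1, 7] already have colors [1, 2] ⇒ c(17) = 3.
  - Vertex 18: neighbors [7, 17] already have colors [2, 3] ⇒ c(18) = 1.
  - Vertex 9: neighbors [18, 4] already have colors [1, 2] ⇒ c(9) = 3.
  - Vertex 12: neighbors [1, 9] already have colors [1, 3] ⇒ c(12) = 2.
  - Vertex 19: neighbors [18, 9] already have colors [1, 3] ⇒ c(19) = 2.
  - Vertex 8: neighbors [19, 10] already have colors [2, 3] ⇒ c(8) = 1.
  - Vertex 20: neighbors [8, 7] already have colors [1, 2] ⇒ c(20) = 3.
  - Vertex 24: neighbors [21, 12, 20] already have colors [1, 2, 3] — all 3 colors blocked. Contradiction.
- Case c(7) = 3:
  - Vertex 17: neighbors [1, 7] already have colors [1, 3] ⇒ c(17) = 2.
  - Vertex 8: neighbors [17, 10] already have colors [2, 3] ⇒ c(8) = 1.
  - Vertex 18: neighbors [17, 7] already have colors [2, 3] ⇒ c(18) = 1.
  - Vertex 9: neighbors [18, 4] already have colors [1, 2] ⇒ c(9) = 3.
  - Vertex 12: neighbors [1, 9] already have colors [1, 3] ⇒ c(12) = 2.
  - Vertex 20: neighbors [8, 12, 7] already have colors [1, 2, 3] — all 3 colors blocked. Contradiction.
Every case ends in a contradiction, so G has no proper 3-coloring (χ ≥ 4).
The coloring below uses 4 colors, so χ(G) = 4.
A valid 4-coloring: color 1: [12, 17, 19, 21]; color 2: [1, 7, 8, 9, 24]; color 3: [4, 18, 20]; color 4: [10].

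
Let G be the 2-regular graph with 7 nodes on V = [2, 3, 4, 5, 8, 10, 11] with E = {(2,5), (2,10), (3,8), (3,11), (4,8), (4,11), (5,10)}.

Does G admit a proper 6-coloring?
A valid 6-coloring: color 1: [2, 8, 11]; color 2: [3, 4, 5]; color 3: [10].
(χ(G) = 3 ≤ 6.)

Yes, G is 6-colorable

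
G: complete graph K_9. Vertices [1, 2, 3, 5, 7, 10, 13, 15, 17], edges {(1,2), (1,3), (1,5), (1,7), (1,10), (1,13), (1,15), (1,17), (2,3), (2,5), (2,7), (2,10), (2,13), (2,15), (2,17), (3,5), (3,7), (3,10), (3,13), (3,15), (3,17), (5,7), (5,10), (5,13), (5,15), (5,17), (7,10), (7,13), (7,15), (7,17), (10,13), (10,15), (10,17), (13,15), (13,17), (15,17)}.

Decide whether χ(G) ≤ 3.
No, G is not 3-colorable

The clique on vertices [1, 2, 3, 5, 7, 10, 13, 15, 17] has size 9 > 3, so it alone needs 9 colors.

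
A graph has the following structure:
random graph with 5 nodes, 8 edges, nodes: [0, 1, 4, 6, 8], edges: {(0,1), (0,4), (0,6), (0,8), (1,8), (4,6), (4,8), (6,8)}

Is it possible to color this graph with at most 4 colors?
A valid 4-coloring: color 1: [8]; color 2: [0]; color 3: [1, 4]; color 4: [6].
(χ(G) = 4 ≤ 4.)

Yes, G is 4-colorable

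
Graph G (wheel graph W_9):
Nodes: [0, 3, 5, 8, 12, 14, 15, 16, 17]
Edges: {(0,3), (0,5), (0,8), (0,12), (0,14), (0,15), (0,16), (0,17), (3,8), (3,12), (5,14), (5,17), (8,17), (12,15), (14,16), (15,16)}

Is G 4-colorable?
A valid 4-coloring: color 1: [0]; color 2: [3, 14, 15, 17]; color 3: [5, 8, 12, 16].
(χ(G) = 3 ≤ 4.)

Yes, G is 4-colorable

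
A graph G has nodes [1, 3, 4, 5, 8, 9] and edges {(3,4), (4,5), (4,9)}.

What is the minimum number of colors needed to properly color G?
Clique number ω(G) = 2 (lower bound: χ ≥ ω).
The graph is bipartite (no odd cycle), so 2 colors suffice: χ(G) = 2.
A valid 2-coloring: color 1: [1, 4, 8]; color 2: [3, 5, 9].

χ(G) = 2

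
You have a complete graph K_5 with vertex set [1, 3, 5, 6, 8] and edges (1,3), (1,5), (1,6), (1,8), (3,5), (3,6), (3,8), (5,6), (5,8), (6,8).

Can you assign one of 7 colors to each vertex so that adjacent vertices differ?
Yes, G is 7-colorable

A valid 7-coloring: color 1: [8]; color 2: [1]; color 3: [3]; color 4: [6]; color 5: [5].
(χ(G) = 5 ≤ 7.)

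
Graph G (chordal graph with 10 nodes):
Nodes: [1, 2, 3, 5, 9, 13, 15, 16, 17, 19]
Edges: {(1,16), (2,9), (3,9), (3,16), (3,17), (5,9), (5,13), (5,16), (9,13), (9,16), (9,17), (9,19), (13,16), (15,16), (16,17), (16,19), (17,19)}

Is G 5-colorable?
Yes, G is 5-colorable

A valid 5-coloring: color 1: [2, 16]; color 2: [1, 9, 15]; color 3: [5, 17]; color 4: [3, 13, 19].
(χ(G) = 4 ≤ 5.)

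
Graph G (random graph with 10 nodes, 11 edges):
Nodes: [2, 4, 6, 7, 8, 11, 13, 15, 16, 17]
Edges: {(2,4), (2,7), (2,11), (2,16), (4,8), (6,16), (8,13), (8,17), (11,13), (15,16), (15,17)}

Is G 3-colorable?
Yes, G is 3-colorable

A valid 3-coloring: color 1: [2, 6, 8, 15]; color 2: [4, 7, 13, 16, 17]; color 3: [11].
(χ(G) = 3 ≤ 3.)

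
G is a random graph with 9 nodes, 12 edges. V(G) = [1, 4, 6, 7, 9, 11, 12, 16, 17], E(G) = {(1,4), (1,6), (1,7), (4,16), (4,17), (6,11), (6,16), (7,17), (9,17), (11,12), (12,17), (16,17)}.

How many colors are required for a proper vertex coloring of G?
Clique number ω(G) = 3 (lower bound: χ ≥ ω).
The clique on [4, 16, 17] has size 3, forcing χ ≥ 3, and the coloring below uses 3 colors, so χ(G) = 3.
A valid 3-coloring: color 1: [6, 17]; color 2: [1, 9, 11, 16]; color 3: [4, 7, 12].

χ(G) = 3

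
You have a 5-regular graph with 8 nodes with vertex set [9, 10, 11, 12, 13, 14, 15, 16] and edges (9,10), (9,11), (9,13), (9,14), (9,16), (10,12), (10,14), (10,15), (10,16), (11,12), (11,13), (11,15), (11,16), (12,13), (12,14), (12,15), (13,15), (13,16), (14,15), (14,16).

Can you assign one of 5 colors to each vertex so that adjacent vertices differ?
A valid 5-coloring: color 1: [13, 14]; color 2: [9, 15]; color 3: [10, 11]; color 4: [12, 16].
(χ(G) = 4 ≤ 5.)

Yes, G is 5-colorable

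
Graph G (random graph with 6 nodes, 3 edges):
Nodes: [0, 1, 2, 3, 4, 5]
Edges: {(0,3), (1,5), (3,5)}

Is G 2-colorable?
A valid 2-coloring: color 1: [0, 2, 4, 5]; color 2: [1, 3].
(χ(G) = 2 ≤ 2.)

Yes, G is 2-colorable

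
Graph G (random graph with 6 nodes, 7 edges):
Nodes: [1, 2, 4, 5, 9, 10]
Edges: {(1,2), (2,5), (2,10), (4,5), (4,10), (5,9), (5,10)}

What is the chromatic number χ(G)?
Clique number ω(G) = 3 (lower bound: χ ≥ ω).
The clique on [2, 5, 10] has size 3, forcing χ ≥ 3, and the coloring below uses 3 colors, so χ(G) = 3.
A valid 3-coloring: color 1: [1, 5]; color 2: [2, 4, 9]; color 3: [10].

χ(G) = 3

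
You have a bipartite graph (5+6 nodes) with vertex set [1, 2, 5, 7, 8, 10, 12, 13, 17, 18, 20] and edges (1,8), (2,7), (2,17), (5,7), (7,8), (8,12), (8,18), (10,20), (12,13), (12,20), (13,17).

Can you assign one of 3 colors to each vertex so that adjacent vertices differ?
A valid 3-coloring: color 1: [2, 5, 8, 13, 20]; color 2: [1, 7, 10, 12, 17, 18].
(χ(G) = 2 ≤ 3.)

Yes, G is 3-colorable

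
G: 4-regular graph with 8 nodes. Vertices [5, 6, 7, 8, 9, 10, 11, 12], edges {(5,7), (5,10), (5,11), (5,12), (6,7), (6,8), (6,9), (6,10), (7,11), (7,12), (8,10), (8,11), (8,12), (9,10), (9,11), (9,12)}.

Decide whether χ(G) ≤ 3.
Yes, G is 3-colorable

A valid 3-coloring: color 1: [6, 11, 12]; color 2: [5, 8, 9]; color 3: [7, 10].
(χ(G) = 3 ≤ 3.)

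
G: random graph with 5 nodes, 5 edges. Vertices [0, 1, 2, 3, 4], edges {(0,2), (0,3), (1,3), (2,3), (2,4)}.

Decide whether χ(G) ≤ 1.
No, G is not 1-colorable

The clique on vertices [0, 2, 3] has size 3 > 1, so it alone needs 3 colors.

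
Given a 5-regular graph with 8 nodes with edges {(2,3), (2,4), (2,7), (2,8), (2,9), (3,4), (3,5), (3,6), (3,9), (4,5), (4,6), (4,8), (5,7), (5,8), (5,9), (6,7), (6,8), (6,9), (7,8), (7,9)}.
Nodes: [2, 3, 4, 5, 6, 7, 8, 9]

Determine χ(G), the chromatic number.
Clique number ω(G) = 3 (lower bound: χ ≥ ω).
Odd cycle [4, 8, 7, 9, 3] needs 3 colors (χ ≥ 3).
Vertex 2 is adjacent to every vertex of [3, 4, 7, 8, 9], which already need 3 colors among themselves, so 2 needs a new color (χ ≥ 4).
The coloring below uses 4 colors, so χ(G) = 4.
A valid 4-coloring: color 1: [8, 9]; color 2: [3, 7]; color 3: [2, 5, 6]; color 4: [4].

χ(G) = 4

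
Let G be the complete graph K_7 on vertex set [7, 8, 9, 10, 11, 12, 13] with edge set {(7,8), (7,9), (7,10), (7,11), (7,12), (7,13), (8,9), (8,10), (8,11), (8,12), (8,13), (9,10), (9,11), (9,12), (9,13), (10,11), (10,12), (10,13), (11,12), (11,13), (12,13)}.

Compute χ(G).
Clique number ω(G) = 7 (lower bound: χ ≥ ω).
The clique on [7, 8, 9, 10, 11, 12, 13] has size 7, forcing χ ≥ 7, and the coloring below uses 7 colors, so χ(G) = 7.
A valid 7-coloring: color 1: [7]; color 2: [12]; color 3: [9]; color 4: [8]; color 5: [10]; color 6: [13]; color 7: [11].

χ(G) = 7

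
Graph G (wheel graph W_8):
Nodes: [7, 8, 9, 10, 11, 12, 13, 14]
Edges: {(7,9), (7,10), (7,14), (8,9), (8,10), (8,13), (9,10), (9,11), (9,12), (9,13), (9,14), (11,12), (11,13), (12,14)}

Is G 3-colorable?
Odd cycle [11, 12, 14, 7, 10, 8, 13] needs 3 colors (χ ≥ 3).
Vertex 9 is adjacent to every vertex of [7, 8, 10, 11, 12, 13, 14], which already need 3 colors among themselves, so 9 needs a new color (χ ≥ 4).
Hence χ(G) ≥ 4 > 3, so no proper 3-coloring exists.

No, G is not 3-colorable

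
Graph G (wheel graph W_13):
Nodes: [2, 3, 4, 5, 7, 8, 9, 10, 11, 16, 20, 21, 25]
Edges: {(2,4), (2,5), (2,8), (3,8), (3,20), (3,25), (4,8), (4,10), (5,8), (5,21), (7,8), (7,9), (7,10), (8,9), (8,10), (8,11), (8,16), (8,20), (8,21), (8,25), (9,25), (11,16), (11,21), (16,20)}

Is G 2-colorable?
No, G is not 2-colorable

The clique on vertices [2, 4, 8] has size 3 > 2, so it alone needs 3 colors.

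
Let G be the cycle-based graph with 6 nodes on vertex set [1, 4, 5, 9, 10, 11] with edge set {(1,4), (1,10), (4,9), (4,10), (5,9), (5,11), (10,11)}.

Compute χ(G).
χ(G) = 3

Clique number ω(G) = 3 (lower bound: χ ≥ ω).
The clique on [1, 4, 10] has size 3, forcing χ ≥ 3, and the coloring below uses 3 colors, so χ(G) = 3.
A valid 3-coloring: color 1: [9, 10]; color 2: [4, 5]; color 3: [1, 11].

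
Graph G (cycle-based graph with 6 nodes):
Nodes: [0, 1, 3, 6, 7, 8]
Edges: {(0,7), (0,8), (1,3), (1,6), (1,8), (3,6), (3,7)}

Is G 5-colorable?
Yes, G is 5-colorable

A valid 5-coloring: color 1: [1, 7]; color 2: [0, 3]; color 3: [6, 8].
(χ(G) = 3 ≤ 5.)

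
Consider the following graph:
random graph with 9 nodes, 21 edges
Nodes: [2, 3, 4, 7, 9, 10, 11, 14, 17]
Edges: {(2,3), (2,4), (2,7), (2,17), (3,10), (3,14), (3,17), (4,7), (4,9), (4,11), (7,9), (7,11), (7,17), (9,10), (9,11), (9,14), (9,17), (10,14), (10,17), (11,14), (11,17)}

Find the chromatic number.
χ(G) = 4

Clique number ω(G) = 4 (lower bound: χ ≥ ω).
The clique on [7, 9, 11, 17] has size 4, forcing χ ≥ 4, and the coloring below uses 4 colors, so χ(G) = 4.
A valid 4-coloring: color 1: [4, 14, 17]; color 2: [3, 9]; color 3: [2, 10, 11]; color 4: [7].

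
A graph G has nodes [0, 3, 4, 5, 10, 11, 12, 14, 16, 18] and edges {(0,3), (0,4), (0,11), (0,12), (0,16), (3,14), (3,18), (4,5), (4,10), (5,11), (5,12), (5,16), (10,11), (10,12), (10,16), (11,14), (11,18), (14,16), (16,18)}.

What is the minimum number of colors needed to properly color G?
Clique number ω(G) = 2 (lower bound: χ ≥ ω).
The graph is bipartite (no odd cycle), so 2 colors suffice: χ(G) = 2.
A valid 2-coloring: color 1: [3, 4, 11, 12, 16]; color 2: [0, 5, 10, 14, 18].

χ(G) = 2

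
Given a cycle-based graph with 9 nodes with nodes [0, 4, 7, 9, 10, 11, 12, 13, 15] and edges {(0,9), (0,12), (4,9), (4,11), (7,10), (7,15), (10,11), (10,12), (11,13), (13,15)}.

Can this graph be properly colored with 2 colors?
No, G is not 2-colorable

Odd cycle [7, 15, 13, 11, 4, 9, 0, 12, 10] needs 3 colors (χ ≥ 3).
Hence χ(G) ≥ 3 > 2, so no proper 2-coloring exists.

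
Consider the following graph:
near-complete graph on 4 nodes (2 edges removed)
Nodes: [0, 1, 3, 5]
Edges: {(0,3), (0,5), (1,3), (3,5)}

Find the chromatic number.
χ(G) = 3

Clique number ω(G) = 3 (lower bound: χ ≥ ω).
The clique on [0, 3, 5] has size 3, forcing χ ≥ 3, and the coloring below uses 3 colors, so χ(G) = 3.
A valid 3-coloring: color 1: [3]; color 2: [0, 1]; color 3: [5].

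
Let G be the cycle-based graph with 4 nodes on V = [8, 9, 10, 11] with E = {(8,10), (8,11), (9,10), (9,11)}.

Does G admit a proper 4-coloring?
Yes, G is 4-colorable

A valid 4-coloring: color 1: [10, 11]; color 2: [8, 9].
(χ(G) = 2 ≤ 4.)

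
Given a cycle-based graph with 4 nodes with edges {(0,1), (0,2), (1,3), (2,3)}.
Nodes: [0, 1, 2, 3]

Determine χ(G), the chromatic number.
Clique number ω(G) = 2 (lower bound: χ ≥ ω).
The graph is bipartite (no odd cycle), so 2 colors suffice: χ(G) = 2.
A valid 2-coloring: color 1: [1, 2]; color 2: [0, 3].

χ(G) = 2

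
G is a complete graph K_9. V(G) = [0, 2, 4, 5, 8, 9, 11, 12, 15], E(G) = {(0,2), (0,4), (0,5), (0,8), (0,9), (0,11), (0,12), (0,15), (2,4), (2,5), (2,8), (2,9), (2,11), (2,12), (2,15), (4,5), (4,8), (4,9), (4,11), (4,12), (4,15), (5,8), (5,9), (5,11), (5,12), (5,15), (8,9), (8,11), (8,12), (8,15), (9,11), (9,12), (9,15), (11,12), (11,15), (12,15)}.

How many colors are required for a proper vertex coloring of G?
Clique number ω(G) = 9 (lower bound: χ ≥ ω).
The clique on [0, 2, 4, 5, 8, 9, 11, 12, 15] has size 9, forcing χ ≥ 9, and the coloring below uses 9 colors, so χ(G) = 9.
A valid 9-coloring: color 1: [15]; color 2: [4]; color 3: [11]; color 4: [5]; color 5: [0]; color 6: [8]; color 7: [9]; color 8: [2]; color 9: [12].

χ(G) = 9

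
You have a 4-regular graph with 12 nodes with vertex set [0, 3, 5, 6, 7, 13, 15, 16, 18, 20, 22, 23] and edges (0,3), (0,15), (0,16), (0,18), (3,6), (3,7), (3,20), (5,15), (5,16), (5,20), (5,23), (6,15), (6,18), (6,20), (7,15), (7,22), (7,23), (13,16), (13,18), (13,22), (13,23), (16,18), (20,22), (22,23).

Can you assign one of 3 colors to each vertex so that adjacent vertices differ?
A valid 3-coloring: color 1: [3, 15, 16, 22]; color 2: [18, 20, 23]; color 3: [0, 5, 6, 7, 13].
(χ(G) = 3 ≤ 3.)

Yes, G is 3-colorable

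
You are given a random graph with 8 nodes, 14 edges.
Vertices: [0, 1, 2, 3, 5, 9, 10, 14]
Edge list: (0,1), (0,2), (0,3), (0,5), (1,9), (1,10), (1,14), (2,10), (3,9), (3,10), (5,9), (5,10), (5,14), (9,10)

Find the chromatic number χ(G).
Clique number ω(G) = 3 (lower bound: χ ≥ ω).
The clique on [1, 9, 10] has size 3, forcing χ ≥ 3, and the coloring below uses 3 colors, so χ(G) = 3.
A valid 3-coloring: color 1: [0, 10, 14]; color 2: [1, 2, 3, 5]; color 3: [9].

χ(G) = 3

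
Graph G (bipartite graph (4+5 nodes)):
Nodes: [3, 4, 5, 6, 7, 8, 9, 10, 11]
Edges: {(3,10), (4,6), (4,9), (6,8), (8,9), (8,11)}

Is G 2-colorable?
A valid 2-coloring: color 1: [3, 4, 5, 7, 8]; color 2: [6, 9, 10, 11].
(χ(G) = 2 ≤ 2.)

Yes, G is 2-colorable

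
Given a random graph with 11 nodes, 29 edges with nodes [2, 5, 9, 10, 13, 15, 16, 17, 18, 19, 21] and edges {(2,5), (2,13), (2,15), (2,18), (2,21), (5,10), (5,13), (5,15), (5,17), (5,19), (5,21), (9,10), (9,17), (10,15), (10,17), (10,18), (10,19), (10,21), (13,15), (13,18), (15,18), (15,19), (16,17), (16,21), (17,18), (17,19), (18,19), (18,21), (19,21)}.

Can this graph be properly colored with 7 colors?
A valid 7-coloring: color 1: [2, 10, 16]; color 2: [5, 9, 18]; color 3: [15, 17, 21]; color 4: [13, 19].
(χ(G) = 4 ≤ 7.)

Yes, G is 7-colorable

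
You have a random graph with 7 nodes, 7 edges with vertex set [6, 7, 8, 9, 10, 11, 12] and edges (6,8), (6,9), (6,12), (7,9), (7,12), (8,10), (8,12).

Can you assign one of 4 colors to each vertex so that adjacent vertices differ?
Yes, G is 4-colorable

A valid 4-coloring: color 1: [7, 8, 11]; color 2: [6, 10]; color 3: [9, 12].
(χ(G) = 3 ≤ 4.)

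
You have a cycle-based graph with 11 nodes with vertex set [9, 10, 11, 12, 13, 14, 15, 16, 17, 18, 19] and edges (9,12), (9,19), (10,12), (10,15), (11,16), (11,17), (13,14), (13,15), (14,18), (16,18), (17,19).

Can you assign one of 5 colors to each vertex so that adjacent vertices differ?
Yes, G is 5-colorable

A valid 5-coloring: color 1: [10, 11, 13, 18, 19]; color 2: [9, 14, 15, 16, 17]; color 3: [12].
(χ(G) = 3 ≤ 5.)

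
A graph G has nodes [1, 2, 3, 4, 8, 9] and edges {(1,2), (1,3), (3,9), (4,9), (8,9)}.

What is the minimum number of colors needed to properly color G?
Clique number ω(G) = 2 (lower bound: χ ≥ ω).
The graph is bipartite (no odd cycle), so 2 colors suffice: χ(G) = 2.
A valid 2-coloring: color 1: [1, 9]; color 2: [2, 3, 4, 8].

χ(G) = 2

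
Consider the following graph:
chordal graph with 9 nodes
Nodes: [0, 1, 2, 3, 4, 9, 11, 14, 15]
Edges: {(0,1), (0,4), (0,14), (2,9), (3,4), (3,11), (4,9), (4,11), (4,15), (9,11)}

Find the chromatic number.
Clique number ω(G) = 3 (lower bound: χ ≥ ω).
The clique on [4, 9, 11] has size 3, forcing χ ≥ 3, and the coloring below uses 3 colors, so χ(G) = 3.
A valid 3-coloring: color 1: [1, 2, 4, 14]; color 2: [0, 3, 9, 15]; color 3: [11].

χ(G) = 3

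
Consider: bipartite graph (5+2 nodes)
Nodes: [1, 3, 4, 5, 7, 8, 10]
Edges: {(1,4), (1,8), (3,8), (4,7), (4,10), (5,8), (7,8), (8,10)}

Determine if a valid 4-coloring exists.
A valid 4-coloring: color 1: [4, 8]; color 2: [1, 3, 5, 7, 10].
(χ(G) = 2 ≤ 4.)

Yes, G is 4-colorable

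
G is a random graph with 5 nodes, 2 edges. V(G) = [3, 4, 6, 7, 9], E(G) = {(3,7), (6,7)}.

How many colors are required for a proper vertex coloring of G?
Clique number ω(G) = 2 (lower bound: χ ≥ ω).
The graph is bipartite (no odd cycle), so 2 colors suffice: χ(G) = 2.
A valid 2-coloring: color 1: [4, 7, 9]; color 2: [3, 6].

χ(G) = 2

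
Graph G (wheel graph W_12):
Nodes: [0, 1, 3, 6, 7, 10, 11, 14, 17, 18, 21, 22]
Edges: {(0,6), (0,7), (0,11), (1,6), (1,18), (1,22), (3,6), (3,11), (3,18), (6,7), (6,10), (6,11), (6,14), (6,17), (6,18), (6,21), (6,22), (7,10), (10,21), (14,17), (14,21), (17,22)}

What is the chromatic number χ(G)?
χ(G) = 4

Clique number ω(G) = 3 (lower bound: χ ≥ ω).
Odd cycle [1, 18, 3, 11, 0, 7, 10, 21, 14, 17, 22] needs 3 colors (χ ≥ 3).
Vertex 6 is adjacent to every vertex of [0, 1, 3, 7, 10, 11, 14, 17, 18, 21, 22], which already need 3 colors among themselves, so 6 needs a new color (χ ≥ 4).
The coloring below uses 4 colors, so χ(G) = 4.
A valid 4-coloring: color 1: [6]; color 2: [0, 1, 3, 10, 17]; color 3: [7, 11, 18, 21, 22]; color 4: [14].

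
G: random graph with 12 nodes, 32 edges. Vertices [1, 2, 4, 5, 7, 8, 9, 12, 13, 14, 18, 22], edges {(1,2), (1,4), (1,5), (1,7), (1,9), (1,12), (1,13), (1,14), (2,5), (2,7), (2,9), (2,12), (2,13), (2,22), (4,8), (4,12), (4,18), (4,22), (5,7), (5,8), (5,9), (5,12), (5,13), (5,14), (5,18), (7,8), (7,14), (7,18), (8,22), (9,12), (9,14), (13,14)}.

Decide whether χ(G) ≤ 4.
No, G is not 4-colorable

The clique on vertices [1, 2, 5, 9, 12] has size 5 > 4, so it alone needs 5 colors.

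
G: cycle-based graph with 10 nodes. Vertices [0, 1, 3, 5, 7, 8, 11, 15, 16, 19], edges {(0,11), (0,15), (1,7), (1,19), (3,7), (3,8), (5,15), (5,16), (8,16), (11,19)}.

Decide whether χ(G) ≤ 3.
A valid 3-coloring: color 1: [0, 5, 7, 8, 19]; color 2: [1, 3, 11, 15, 16].
(χ(G) = 2 ≤ 3.)

Yes, G is 3-colorable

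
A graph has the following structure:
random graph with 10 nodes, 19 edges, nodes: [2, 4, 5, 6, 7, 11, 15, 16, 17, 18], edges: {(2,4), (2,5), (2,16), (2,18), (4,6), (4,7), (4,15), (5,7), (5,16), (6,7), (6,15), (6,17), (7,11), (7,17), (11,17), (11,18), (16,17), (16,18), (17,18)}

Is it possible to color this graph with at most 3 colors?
No, G is not 3-colorable

Suppose a proper 3-coloring c exists. The clique [2, 5, 16] takes 3 distinct colors; by symmetry let c(2) = 1, c(5) = 2, c(16) = 3.
- Vertex 18: neighbors [2, 16] already have colors [1, 3] ⇒ c(18) = 2.
- Vertex 17: neighbors [18, 16] already have colors [2, 3] ⇒ c(17) = 1.
- Vertex 7: neighbors [17, 5] already have colors [1, 2] ⇒ c(7) = 3.
- Vertex 11: neighbors [17, 18, 7] already have colors [1, 2, 3] — all 3 colors blocked. Contradiction.
The forced assignments end in a contradiction, so G has no proper 3-coloring (χ ≥ 4).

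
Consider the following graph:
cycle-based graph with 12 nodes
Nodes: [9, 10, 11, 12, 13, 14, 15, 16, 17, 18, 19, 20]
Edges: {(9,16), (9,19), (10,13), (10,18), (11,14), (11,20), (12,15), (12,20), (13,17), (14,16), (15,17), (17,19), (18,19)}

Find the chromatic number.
Clique number ω(G) = 2 (lower bound: χ ≥ ω).
Odd cycle [12, 20, 11, 14, 16, 9, 19, 17, 15] needs 3 colors (χ ≥ 3).
The coloring below uses 3 colors, so χ(G) = 3.
A valid 3-coloring: color 1: [9, 10, 14, 17, 20]; color 2: [11, 12, 13, 16, 19]; color 3: [15, 18].

χ(G) = 3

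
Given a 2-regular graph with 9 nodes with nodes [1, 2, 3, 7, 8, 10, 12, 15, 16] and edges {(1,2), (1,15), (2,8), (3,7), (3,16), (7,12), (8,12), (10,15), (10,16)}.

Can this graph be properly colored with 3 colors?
A valid 3-coloring: color 1: [2, 3, 10, 12]; color 2: [1, 7, 8, 16]; color 3: [15].
(χ(G) = 3 ≤ 3.)

Yes, G is 3-colorable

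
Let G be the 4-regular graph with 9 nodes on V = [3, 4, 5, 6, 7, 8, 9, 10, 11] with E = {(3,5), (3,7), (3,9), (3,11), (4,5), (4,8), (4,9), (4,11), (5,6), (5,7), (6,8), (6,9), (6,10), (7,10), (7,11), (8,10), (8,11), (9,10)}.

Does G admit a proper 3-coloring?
Yes, G is 3-colorable

A valid 3-coloring: color 1: [3, 4, 6]; color 2: [5, 10, 11]; color 3: [7, 8, 9].
(χ(G) = 3 ≤ 3.)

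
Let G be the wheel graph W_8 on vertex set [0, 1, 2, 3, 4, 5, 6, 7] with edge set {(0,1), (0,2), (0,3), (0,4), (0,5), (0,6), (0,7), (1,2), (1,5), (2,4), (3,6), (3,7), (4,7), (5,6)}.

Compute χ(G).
χ(G) = 4

Clique number ω(G) = 3 (lower bound: χ ≥ ω).
Odd cycle [5, 1, 2, 4, 7, 3, 6] needs 3 colors (χ ≥ 3).
Vertex 0 is adjacent to every vertex of [1, 2, 3, 4, 5, 6, 7], which already need 3 colors among themselves, so 0 needs a new color (χ ≥ 4).
The coloring below uses 4 colors, so χ(G) = 4.
A valid 4-coloring: color 1: [0]; color 2: [2, 3, 5]; color 3: [1, 4, 6]; color 4: [7].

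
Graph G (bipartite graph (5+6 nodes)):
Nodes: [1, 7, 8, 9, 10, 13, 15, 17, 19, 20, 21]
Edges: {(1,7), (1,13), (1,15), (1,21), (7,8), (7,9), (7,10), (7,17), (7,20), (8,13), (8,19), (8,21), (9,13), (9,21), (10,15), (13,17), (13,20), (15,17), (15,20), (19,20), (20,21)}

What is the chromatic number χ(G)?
Clique number ω(G) = 2 (lower bound: χ ≥ ω).
The graph is bipartite (no odd cycle), so 2 colors suffice: χ(G) = 2.
A valid 2-coloring: color 1: [7, 13, 15, 19, 21]; color 2: [1, 8, 9, 10, 17, 20].

χ(G) = 2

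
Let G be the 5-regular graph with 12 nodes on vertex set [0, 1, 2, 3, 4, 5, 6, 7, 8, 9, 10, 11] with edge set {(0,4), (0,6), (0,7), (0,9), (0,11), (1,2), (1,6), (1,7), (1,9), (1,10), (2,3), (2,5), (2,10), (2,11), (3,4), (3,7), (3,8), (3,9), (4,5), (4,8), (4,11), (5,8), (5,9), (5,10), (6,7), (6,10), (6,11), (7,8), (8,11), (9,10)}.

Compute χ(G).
Clique number ω(G) = 3 (lower bound: χ ≥ ω).
Suppose a proper 3-coloring c exists. The clique [0, 4, 11] takes 3 distinct colors; by symmetry let c(0) = 1, c(4) = 2, c(11) = 3.
- Vertex 6: neighbors [0, 11] already have colors [1, 3] ⇒ c(6) = 2.
- Vertex 7: neighbors [0, 6] already have colors [1, 2] ⇒ c(7) = 3.
- Vertex 1: neighbors [6, 7] already have colors [2, 3] ⇒ c(1) = 1.
- Vertex 2: neighbors [1, 11] already have colors [1, 3] ⇒ c(2) = 2.
- Vertex 3: neighbors [2, 7] already have colors [2, 3] ⇒ c(3) = 1.
- Vertex 8: neighbors [3, 4, 7] already have colors [1, 2, 3] — all 3 colors blocked. Contradiction.
The forced assignments end in a contradiction, so G has no proper 3-coloring (χ ≥ 4).
The coloring below uses 4 colors, so χ(G) = 4.
A valid 4-coloring: color 1: [2, 4, 6, 9]; color 2: [0, 1, 3, 5]; color 3: [7, 10, 11]; color 4: [8].

χ(G) = 4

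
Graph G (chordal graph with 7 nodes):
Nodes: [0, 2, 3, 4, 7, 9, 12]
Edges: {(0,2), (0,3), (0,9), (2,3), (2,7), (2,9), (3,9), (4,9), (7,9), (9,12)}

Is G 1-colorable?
No, G is not 1-colorable

The clique on vertices [0, 2, 3, 9] has size 4 > 1, so it alone needs 4 colors.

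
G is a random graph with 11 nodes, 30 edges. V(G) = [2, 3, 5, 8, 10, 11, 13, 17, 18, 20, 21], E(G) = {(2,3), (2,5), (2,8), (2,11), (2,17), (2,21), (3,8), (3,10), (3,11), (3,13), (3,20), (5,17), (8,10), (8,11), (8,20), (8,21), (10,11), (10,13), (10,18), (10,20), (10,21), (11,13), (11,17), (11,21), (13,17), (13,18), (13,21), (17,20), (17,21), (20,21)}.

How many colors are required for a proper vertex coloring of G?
χ(G) = 5

Clique number ω(G) = 4 (lower bound: χ ≥ ω).
Odd cycle [10, 13, 17, 2, 8] needs 3 colors (χ ≥ 3).
Vertex 21 is adjacent to every vertex of [2, 8, 10, 13, 17], which already need 3 colors among themselves, so 21 needs a new color (χ ≥ 4).
Vertex 11 is adjacent to every vertex of [2, 8, 10, 13, 17, 21], which already need 4 colors among themselves, so 11 needs a new color (χ ≥ 5).
The coloring below uses 5 colors, so χ(G) = 5.
A valid 5-coloring: color 1: [3, 5, 18, 21]; color 2: [10, 17]; color 3: [11, 20]; color 4: [8, 13]; color 5: [2].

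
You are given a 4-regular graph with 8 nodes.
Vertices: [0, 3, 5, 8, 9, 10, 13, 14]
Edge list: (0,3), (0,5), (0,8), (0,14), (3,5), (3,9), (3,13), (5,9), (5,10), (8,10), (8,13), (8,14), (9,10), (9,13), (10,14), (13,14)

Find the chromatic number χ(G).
χ(G) = 4

Clique number ω(G) = 3 (lower bound: χ ≥ ω).
Suppose a proper 3-coloring c exists. The clique [0, 3, 5] takes 3 distinct colors; by symmetry let c(0) = 1, c(3) = 2, c(5) = 3.
- Vertex 9: neighbors [3, 5] already have colors [2, 3] ⇒ c(9) = 1.
- Vertex 10: neighbors [9, 5] already have colors [1, 3] ⇒ c(10) = 2.
- Vertex 8: neighbors [0, 10] already have colors [1, 2] ⇒ c(8) = 3.
- Vertex 13: neighbors [9, 3, 8] already have colors [1, 2, 3] — all 3 colors blocked. Contradiction.
The forced assignments end in a contradiction, so G has no proper 3-coloring (χ ≥ 4).
The coloring below uses 4 colors, so χ(G) = 4.
A valid 4-coloring: color 1: [3, 10]; color 2: [8, 9]; color 3: [5, 14]; color 4: [0, 13].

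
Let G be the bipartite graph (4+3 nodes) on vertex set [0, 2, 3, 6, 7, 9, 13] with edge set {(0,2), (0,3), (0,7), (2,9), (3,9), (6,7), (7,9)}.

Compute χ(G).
χ(G) = 2

Clique number ω(G) = 2 (lower bound: χ ≥ ω).
The graph is bipartite (no odd cycle), so 2 colors suffice: χ(G) = 2.
A valid 2-coloring: color 1: [2, 3, 7, 13]; color 2: [0, 6, 9].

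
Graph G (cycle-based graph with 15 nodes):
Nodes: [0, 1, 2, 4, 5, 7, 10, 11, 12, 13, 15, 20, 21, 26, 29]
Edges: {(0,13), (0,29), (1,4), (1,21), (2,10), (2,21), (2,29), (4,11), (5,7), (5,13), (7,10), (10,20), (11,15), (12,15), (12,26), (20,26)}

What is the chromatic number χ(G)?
Clique number ω(G) = 2 (lower bound: χ ≥ ω).
Odd cycle [2, 10, 7, 5, 13, 0, 29] needs 3 colors (χ ≥ 3).
The coloring below uses 3 colors, so χ(G) = 3.
A valid 3-coloring: color 1: [0, 1, 2, 7, 11, 12, 20]; color 2: [4, 5, 10, 15, 21, 26, 29]; color 3: [13].

χ(G) = 3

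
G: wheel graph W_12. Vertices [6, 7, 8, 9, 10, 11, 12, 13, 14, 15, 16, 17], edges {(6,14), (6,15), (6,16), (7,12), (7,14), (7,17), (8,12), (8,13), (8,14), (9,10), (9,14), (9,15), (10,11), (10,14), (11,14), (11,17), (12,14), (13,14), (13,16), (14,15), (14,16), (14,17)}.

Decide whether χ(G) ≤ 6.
A valid 6-coloring: color 1: [14]; color 2: [6, 10, 12, 13, 17]; color 3: [7, 8, 9, 11, 16]; color 4: [15].
(χ(G) = 4 ≤ 6.)

Yes, G is 6-colorable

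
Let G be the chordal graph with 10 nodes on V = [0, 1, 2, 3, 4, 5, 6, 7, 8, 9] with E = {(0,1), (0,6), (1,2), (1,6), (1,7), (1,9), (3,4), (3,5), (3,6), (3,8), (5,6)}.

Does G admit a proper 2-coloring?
The clique on vertices [0, 1, 6] has size 3 > 2, so it alone needs 3 colors.

No, G is not 2-colorable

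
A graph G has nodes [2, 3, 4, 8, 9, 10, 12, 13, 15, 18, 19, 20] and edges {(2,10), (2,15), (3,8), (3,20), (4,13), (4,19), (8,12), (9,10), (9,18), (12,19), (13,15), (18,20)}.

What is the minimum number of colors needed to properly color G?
χ(G) = 2

Clique number ω(G) = 2 (lower bound: χ ≥ ω).
The graph is bipartite (no odd cycle), so 2 colors suffice: χ(G) = 2.
A valid 2-coloring: color 1: [2, 8, 9, 13, 19, 20]; color 2: [3, 4, 10, 12, 15, 18].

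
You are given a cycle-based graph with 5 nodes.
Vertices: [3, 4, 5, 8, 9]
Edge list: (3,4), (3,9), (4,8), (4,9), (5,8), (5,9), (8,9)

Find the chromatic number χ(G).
χ(G) = 3

Clique number ω(G) = 3 (lower bound: χ ≥ ω).
The clique on [4, 8, 9] has size 3, forcing χ ≥ 3, and the coloring below uses 3 colors, so χ(G) = 3.
A valid 3-coloring: color 1: [9]; color 2: [3, 8]; color 3: [4, 5].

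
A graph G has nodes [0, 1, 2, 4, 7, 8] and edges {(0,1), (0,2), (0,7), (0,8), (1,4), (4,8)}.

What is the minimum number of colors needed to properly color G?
Clique number ω(G) = 2 (lower bound: χ ≥ ω).
The graph is bipartite (no odd cycle), so 2 colors suffice: χ(G) = 2.
A valid 2-coloring: color 1: [0, 4]; color 2: [1, 2, 7, 8].

χ(G) = 2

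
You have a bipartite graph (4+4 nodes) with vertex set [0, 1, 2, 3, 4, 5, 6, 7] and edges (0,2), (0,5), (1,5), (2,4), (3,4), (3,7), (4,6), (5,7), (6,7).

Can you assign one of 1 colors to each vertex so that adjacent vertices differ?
No, G is not 1-colorable

Edge (0,2) forces its endpoints to differ, so 1 color is not enough.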